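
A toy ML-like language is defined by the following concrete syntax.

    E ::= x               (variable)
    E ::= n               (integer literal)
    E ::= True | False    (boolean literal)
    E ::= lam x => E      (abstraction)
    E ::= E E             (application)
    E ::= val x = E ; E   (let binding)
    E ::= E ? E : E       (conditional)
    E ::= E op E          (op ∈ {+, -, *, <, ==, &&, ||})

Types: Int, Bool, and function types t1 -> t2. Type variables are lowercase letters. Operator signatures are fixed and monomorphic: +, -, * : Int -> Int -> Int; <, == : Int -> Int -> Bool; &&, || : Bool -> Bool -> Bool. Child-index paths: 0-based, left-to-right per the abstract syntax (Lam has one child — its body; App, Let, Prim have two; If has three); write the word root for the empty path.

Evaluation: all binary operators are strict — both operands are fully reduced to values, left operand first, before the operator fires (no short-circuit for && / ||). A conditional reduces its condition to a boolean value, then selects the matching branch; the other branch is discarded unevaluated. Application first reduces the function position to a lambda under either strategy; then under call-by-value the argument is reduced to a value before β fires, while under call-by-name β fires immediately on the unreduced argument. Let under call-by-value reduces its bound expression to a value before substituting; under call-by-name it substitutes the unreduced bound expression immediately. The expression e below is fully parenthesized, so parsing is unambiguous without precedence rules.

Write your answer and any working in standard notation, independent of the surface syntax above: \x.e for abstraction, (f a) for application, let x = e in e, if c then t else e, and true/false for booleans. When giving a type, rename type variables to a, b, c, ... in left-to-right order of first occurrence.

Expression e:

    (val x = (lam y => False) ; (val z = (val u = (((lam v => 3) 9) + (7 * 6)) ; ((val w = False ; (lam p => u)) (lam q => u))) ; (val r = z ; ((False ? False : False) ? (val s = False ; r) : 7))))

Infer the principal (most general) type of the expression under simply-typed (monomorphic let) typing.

Answer: Int

Trace:
\y._ : a -> Bool
let x : a -> Bool
\v._ : b -> Int
  unify b -> Int ~ Int -> c
  unify b ~ Int
  unify Int ~ c
_ _ : Int
  unify Int ~ Int
  unify Int ~ Int
  unify Int ~ Int
  unify Int ~ Int
let u : Int
let w : Bool
u : Int
\p._ : d -> Int
u : Int
\q._ : e -> Int
  unify d -> Int ~ (e -> Int) -> f
  unify d ~ e -> Int
  unify Int ~ f
_ _ : Int
let z : Int
z : Int
let r : Int
  unify Bool ~ Bool
  unify Bool ~ Bool
  unify Bool ~ Bool
let s : Bool
r : Int
  unify Int ~ Int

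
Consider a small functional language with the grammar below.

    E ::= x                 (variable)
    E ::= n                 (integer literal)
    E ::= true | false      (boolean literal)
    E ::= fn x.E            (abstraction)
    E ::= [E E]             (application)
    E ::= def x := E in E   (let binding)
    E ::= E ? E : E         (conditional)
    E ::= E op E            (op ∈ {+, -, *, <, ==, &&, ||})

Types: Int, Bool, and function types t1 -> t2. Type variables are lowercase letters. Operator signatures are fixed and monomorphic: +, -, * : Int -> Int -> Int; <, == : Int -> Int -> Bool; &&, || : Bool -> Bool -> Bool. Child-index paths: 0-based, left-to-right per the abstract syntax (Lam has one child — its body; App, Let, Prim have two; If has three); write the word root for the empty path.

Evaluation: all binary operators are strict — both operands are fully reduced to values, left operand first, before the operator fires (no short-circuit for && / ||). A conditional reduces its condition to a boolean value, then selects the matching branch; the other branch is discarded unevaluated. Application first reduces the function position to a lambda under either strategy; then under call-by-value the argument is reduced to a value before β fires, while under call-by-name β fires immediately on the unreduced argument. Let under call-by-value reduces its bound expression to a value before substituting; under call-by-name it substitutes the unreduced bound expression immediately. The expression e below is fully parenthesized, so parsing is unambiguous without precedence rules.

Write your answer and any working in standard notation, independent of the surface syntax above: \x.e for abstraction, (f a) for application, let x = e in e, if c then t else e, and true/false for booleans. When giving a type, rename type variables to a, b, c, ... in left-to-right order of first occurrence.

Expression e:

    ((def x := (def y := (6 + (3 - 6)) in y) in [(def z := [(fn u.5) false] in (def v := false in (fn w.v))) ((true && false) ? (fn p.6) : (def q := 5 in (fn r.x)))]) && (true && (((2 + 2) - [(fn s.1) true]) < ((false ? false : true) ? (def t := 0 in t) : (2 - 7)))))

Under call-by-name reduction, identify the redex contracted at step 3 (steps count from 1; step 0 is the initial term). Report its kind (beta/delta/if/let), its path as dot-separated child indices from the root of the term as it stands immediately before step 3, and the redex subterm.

Working:
step 0: ((let x = (let y = (6 + (3 - 6)) in y) in ((let z = ((\u.5) false) in (let v = false in (\w.v))) (if (true && false) then (\p.6) else (let q = 5 in (\r.x))))) && (true && (((2 + 2) - ((\s.1) true)) < (if (if false then false else true) then (let t = 0 in t) else (2 - 7)))))
step 1: [let@0] (((let z = ((\u.5) false) in (let v = false in (\w.v))) (if (true && false) then (\p.6) else (let q = 5 in (\r.(let y = (6 + (3 - 6)) in y))))) && (true && (((2 + 2) - ((\s.1) true)) < (if (if false then false else true) then (let t = 0 in t) else (2 - 7)))))
step 2: [let@0.0] (((let v = false in (\w.v)) (if (true && false) then (\p.6) else (let q = 5 in (\r.(let y = (6 + (3 - 6)) in y))))) && (true && (((2 + 2) - ((\s.1) true)) < (if (if false then false else true) then (let t = 0 in t) else (2 - 7)))))
step 3: [let@0.0] (((\w.false) (if (true && false) then (\p.6) else (let q = 5 in (\r.(let y = (6 + (3 - 6)) in y))))) && (true && (((2 + 2) - ((\s.1) true)) < (if (if false then false else true) then (let t = 0 in t) else (2 - 7)))))

Answer: let at 0.0 : (let v = false in (\w.v))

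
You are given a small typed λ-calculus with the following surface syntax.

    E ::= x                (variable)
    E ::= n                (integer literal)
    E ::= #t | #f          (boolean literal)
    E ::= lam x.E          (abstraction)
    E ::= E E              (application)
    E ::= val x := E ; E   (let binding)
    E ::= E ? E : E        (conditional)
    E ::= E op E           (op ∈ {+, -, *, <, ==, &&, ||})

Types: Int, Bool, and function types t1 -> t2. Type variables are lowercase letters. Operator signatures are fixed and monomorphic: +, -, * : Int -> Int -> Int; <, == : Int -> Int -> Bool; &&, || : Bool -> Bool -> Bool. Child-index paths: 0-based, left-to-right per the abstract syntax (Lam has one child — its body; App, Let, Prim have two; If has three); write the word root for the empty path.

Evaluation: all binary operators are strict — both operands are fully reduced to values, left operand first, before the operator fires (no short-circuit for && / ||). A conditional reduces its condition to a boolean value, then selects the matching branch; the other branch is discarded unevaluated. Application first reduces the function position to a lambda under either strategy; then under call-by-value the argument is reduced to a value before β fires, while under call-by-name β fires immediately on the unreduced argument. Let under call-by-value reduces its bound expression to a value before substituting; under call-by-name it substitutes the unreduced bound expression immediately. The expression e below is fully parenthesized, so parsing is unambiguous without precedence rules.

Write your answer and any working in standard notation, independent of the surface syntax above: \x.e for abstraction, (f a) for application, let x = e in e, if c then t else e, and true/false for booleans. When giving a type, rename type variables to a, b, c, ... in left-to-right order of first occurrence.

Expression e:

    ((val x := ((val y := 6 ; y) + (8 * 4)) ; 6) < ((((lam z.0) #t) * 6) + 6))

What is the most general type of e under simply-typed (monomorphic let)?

Answer: Bool

Working:
let y : Int
y : Int
  unify Int ~ Int
  unify Int ~ Int
  unify Int ~ Int
  unify Int ~ Int
let x : Int
  unify Int ~ Int
\z._ : a -> Int
  unify a -> Int ~ Bool -> b
  unify a ~ Bool
  unify Int ~ b
_ _ : Int
  unify Int ~ Int
  unify Int ~ Int
  unify Int ~ Int
  unify Int ~ Int
  unify Int ~ Int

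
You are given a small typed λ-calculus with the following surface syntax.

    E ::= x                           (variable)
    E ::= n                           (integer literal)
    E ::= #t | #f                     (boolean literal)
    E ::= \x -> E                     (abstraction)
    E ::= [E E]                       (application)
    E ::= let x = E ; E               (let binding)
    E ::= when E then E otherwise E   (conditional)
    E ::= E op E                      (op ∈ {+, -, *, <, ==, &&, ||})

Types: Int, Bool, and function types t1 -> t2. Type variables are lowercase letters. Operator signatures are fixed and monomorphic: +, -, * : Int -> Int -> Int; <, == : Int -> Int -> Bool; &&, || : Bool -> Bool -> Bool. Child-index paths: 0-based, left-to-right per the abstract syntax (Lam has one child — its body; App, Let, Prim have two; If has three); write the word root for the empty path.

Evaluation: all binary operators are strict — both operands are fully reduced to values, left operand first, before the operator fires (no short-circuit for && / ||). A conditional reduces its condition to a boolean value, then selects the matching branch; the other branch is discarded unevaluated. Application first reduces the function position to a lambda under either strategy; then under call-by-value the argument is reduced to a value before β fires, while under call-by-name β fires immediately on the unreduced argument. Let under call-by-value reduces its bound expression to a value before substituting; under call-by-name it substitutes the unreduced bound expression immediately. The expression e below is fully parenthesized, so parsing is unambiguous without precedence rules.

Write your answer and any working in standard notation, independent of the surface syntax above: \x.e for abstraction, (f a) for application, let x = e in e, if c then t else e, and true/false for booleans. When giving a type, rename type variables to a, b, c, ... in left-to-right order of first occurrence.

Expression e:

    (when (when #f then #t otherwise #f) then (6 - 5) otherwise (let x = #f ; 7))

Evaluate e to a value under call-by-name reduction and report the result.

Trace:
step 0: (if (if false then true else false) then (6 - 5) else (let x = false in 7))
step 1: [if@0] (if false then (6 - 5) else (let x = false in 7))
step 2: [if@root] (let x = false in 7)
step 3: [let@root] 7

Answer: 7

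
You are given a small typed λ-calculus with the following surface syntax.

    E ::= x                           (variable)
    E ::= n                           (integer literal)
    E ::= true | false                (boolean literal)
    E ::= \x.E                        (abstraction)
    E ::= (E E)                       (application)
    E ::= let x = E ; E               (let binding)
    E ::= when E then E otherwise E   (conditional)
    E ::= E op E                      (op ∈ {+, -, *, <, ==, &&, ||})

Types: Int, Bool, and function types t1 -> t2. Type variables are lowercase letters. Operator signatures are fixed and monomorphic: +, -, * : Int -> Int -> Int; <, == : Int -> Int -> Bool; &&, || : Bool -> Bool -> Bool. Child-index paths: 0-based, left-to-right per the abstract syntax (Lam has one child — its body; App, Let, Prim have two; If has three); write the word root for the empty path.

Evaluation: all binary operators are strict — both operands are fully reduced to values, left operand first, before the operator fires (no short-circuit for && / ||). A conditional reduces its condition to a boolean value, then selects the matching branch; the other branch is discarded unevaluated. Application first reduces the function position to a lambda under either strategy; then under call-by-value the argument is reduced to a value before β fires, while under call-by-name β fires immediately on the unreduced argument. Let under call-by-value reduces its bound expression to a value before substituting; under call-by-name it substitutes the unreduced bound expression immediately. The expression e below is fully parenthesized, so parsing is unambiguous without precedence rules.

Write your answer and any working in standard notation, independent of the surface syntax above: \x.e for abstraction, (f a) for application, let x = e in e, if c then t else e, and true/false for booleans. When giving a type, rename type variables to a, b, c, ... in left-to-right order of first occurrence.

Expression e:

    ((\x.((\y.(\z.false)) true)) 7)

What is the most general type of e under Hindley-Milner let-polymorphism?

Working:
\z._ : c -> Bool
\y._ : b -> c -> Bool
  unify b -> c -> Bool ~ Bool -> d
  unify b ~ Bool
  unify c -> Bool ~ d
_ _ : c -> Bool
\x._ : a -> c -> Bool
  unify a -> c -> Bool ~ Int -> e
  unify a ~ Int
  unify c -> Bool ~ e
_ _ : c -> Bool

Answer: a -> Bool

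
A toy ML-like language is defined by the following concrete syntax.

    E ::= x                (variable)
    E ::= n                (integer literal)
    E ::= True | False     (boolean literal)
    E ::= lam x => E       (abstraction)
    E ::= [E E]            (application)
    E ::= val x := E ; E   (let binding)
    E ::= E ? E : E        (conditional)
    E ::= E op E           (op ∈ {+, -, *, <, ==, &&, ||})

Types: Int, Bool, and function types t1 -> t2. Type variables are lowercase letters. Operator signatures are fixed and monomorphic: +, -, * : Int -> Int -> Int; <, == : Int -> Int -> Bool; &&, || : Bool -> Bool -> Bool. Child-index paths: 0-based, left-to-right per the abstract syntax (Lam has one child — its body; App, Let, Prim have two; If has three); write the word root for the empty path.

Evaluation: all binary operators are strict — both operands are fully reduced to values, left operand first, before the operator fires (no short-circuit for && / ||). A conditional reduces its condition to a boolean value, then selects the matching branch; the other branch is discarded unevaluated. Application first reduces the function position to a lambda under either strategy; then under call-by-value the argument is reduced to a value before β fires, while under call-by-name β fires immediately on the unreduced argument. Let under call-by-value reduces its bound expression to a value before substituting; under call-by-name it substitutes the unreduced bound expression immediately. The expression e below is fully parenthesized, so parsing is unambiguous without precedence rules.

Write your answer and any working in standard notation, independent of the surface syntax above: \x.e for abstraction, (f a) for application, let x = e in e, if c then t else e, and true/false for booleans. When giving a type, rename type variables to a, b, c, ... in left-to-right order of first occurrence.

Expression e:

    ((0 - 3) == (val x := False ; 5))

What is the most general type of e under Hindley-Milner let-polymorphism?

Working:
  unify Int ~ Int
  unify Int ~ Int
  unify Int ~ Int
let x : Bool
  unify Int ~ Int

Answer: Bool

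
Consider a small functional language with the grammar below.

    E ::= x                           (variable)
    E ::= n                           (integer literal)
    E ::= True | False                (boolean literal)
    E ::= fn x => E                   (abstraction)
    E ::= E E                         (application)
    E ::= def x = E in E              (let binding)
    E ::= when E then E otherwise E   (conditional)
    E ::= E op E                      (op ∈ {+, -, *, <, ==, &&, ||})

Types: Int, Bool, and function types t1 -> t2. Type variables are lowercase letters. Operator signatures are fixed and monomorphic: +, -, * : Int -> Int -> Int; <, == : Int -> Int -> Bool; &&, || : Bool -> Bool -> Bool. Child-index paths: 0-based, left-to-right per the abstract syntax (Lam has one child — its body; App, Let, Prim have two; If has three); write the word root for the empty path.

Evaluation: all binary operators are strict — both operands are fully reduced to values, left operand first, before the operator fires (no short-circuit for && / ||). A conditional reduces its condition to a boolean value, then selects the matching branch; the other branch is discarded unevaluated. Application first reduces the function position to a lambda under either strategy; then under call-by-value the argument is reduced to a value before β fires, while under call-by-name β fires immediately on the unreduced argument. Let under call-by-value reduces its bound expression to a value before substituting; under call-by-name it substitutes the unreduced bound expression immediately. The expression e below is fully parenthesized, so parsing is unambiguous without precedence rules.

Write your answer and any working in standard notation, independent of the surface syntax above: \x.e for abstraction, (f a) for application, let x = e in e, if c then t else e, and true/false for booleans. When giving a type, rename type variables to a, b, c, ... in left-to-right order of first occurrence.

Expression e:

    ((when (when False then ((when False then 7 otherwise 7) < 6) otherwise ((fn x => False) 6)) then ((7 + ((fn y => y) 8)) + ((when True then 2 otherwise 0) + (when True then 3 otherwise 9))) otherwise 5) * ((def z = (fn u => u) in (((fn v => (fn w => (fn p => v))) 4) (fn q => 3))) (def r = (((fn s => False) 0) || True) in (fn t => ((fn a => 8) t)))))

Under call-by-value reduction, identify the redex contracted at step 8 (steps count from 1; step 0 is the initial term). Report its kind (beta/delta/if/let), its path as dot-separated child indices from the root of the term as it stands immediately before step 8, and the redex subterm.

Answer: delta at 1.1.0 : (false || true)

Trace:
step 0: ((if (if false then ((if false then 7 else 7) < 6) else ((\x.false) 6)) then ((7 + ((\y.y) 8)) + ((if true then 2 else 0) + (if true then 3 else 9))) else 5) * ((let z = (\u.u) in (((\v.(\w.(\p.v))) 4) (\q.3))) (let r = (((\s.false) 0) || true) in (\t.((\a.8) t)))))
step 1: [if@0.0] ((if ((\x.false) 6) then ((7 + ((\y.y) 8)) + ((if true then 2 else 0) + (if true then 3 else 9))) else 5) * ((let z = (\u.u) in (((\v.(\w.(\p.v))) 4) (\q.3))) (let r = (((\s.false) 0) || true) in (\t.((\a.8) t)))))
step 2: [beta@0.0] ((if false then ((7 + ((\y.y) 8)) + ((if true then 2 else 0) + (if true then 3 else 9))) else 5) * ((let z = (\u.u) in (((\v.(\w.(\p.v))) 4) (\q.3))) (let r = (((\s.false) 0) || true) in (\t.((\a.8) t)))))
step 3: [if@0] (5 * ((let z = (\u.u) in (((\v.(\w.(\p.v))) 4) (\q.3))) (let r = (((\s.false) 0) || true) in (\t.((\a.8) t)))))
step 4: [let@1.0] (5 * ((((\v.(\w.(\p.v))) 4) (\q.3)) (let r = (((\s.false) 0) || true) in (\t.((\a.8) t)))))
step 5: [beta@1.0.0] (5 * (((\w.(\p.4)) (\q.3)) (let r = (((\s.false) 0) || true) in (\t.((\a.8) t)))))
step 6: [beta@1.0] (5 * ((\p.4) (let r = (((\s.false) 0) || true) in (\t.((\a.8) t)))))
step 7: [beta@1.1.0.0] (5 * ((\p.4) (let r = (false || true) in (\t.((\a.8) t)))))
step 8: [delta@1.1.0] (5 * ((\p.4) (let r = true in (\t.((\a.8) t)))))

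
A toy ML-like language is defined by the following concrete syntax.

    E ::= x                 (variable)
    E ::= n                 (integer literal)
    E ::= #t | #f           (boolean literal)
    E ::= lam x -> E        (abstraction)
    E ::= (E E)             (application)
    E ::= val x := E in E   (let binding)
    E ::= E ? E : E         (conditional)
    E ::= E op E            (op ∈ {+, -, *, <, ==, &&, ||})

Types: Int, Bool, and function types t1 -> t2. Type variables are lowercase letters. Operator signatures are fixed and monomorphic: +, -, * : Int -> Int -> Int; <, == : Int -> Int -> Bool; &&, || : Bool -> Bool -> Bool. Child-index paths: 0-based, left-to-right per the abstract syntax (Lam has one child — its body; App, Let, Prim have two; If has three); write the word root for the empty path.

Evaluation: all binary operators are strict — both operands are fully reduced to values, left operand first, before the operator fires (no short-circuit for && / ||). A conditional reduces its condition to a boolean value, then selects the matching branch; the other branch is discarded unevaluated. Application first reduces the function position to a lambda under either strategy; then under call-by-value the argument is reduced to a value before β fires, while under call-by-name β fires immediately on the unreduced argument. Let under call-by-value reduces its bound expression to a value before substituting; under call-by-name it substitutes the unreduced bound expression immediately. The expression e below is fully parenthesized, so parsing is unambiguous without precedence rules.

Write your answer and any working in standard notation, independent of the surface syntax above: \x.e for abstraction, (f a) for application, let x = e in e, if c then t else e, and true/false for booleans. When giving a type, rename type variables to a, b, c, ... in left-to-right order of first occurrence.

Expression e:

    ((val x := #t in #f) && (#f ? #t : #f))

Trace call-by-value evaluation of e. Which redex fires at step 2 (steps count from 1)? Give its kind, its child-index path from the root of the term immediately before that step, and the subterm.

Answer: if at 1 : (if false then true else false)

Working:
step 0: ((let x = true in false) && (if false then true else false))
step 1: [let@0] (false && (if false then true else false))
step 2: [if@1] (false && false)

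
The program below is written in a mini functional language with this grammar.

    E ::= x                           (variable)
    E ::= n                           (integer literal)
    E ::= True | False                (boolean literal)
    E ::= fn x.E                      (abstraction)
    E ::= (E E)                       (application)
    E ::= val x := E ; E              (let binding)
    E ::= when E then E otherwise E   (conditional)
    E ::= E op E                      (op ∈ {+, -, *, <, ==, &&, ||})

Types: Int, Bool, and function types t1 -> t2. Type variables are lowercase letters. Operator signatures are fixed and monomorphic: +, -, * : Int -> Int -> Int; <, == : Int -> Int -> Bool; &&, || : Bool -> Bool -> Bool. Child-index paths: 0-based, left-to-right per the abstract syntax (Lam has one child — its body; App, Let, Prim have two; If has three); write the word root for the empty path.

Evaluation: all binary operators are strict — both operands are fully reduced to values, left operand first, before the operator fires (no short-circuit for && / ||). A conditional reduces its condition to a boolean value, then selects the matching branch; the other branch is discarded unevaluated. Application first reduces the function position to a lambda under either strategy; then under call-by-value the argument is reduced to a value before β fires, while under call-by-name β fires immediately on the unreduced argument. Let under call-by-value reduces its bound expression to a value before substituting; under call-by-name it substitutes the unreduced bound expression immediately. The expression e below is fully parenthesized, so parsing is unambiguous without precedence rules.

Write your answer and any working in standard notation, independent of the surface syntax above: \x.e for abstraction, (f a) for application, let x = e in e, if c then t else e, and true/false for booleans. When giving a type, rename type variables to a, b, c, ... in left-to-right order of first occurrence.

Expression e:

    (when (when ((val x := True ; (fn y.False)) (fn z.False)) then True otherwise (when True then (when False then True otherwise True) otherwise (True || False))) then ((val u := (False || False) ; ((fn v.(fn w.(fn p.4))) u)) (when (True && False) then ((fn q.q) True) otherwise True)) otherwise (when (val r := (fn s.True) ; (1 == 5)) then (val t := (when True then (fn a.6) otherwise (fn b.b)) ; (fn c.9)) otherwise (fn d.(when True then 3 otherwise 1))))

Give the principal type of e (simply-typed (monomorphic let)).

Derivation:
let x : Bool
\y._ : a -> Bool
\z._ : b -> Bool
  unify a -> Bool ~ (b -> Bool) -> c
  unify a ~ b -> Bool
  unify Bool ~ c
_ _ : Bool
  unify Bool ~ Bool
  unify Bool ~ Bool
  unify Bool ~ Bool
  unify Bool ~ Bool
  unify Bool ~ Bool
  unify Bool ~ Bool
  unify Bool ~ Bool
  unify Bool ~ Bool
  unify Bool ~ Bool
  unify Bool ~ Bool
  unify Bool ~ Bool
let u : Bool
\p._ : f -> Int
\w._ : e -> f -> Int
\v._ : d -> e -> f -> Int
u : Bool
  unify d -> e -> f -> Int ~ Bool -> g
  unify d ~ Bool
  unify e -> f -> Int ~ g
_ _ : e -> f -> Int
  unify Bool ~ Bool
  unify Bool ~ Bool
  unify Bool ~ Bool
q : h
\q._ : h -> h
  unify h -> h ~ Bool -> i
  unify h ~ Bool
  unify Bool ~ i
_ _ : Bool
  unify Bool ~ Bool
  unify e -> f -> Int ~ Bool -> j
  unify e ~ Bool
  unify f -> Int ~ j
_ _ : f -> Int
\s._ : k -> Bool
let r : k -> Bool
  unify Int ~ Int
  unify Int ~ Int
  unify Bool ~ Bool
  unify Bool ~ Bool
\a._ : l -> Int
b : m
\b._ : m -> m
  unify l -> Int ~ m -> m
  unify l ~ m
  unify Int ~ m
let t : Int -> Int
\c._ : n -> Int
  unify Bool ~ Bool
  unify Int ~ Int
\d._ : o -> Int
  unify n -> Int ~ o -> Int
  unify n ~ o
  unify Int ~ Int
  unify f -> Int ~ o -> Int
  unify f ~ o
  unify Int ~ Int

Answer: a -> Int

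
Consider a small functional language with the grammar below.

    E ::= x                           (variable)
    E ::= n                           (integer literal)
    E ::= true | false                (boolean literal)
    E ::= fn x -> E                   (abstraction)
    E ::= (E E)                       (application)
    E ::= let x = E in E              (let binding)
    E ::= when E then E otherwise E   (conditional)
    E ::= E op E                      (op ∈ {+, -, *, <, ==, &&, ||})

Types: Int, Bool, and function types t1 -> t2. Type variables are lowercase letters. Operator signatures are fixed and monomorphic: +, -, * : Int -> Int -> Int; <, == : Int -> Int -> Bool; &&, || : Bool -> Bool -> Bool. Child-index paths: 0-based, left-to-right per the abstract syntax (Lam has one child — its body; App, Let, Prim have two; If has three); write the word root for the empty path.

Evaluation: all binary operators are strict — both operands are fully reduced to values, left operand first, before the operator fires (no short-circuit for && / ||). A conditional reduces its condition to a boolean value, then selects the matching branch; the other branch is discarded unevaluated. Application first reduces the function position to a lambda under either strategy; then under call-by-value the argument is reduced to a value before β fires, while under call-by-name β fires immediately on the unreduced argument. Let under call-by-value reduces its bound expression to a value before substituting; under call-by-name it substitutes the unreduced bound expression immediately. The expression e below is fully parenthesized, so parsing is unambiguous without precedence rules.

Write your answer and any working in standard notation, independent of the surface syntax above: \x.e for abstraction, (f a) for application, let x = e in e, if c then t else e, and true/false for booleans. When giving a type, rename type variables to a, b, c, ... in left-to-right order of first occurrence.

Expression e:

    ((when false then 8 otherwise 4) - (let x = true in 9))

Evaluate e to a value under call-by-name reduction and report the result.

Trace:
step 0: ((if false then 8 else 4) - (let x = true in 9))
step 1: [if@0] (4 - (let x = true in 9))
step 2: [let@1] (4 - 9)
step 3: [delta@root] -5

Answer: -5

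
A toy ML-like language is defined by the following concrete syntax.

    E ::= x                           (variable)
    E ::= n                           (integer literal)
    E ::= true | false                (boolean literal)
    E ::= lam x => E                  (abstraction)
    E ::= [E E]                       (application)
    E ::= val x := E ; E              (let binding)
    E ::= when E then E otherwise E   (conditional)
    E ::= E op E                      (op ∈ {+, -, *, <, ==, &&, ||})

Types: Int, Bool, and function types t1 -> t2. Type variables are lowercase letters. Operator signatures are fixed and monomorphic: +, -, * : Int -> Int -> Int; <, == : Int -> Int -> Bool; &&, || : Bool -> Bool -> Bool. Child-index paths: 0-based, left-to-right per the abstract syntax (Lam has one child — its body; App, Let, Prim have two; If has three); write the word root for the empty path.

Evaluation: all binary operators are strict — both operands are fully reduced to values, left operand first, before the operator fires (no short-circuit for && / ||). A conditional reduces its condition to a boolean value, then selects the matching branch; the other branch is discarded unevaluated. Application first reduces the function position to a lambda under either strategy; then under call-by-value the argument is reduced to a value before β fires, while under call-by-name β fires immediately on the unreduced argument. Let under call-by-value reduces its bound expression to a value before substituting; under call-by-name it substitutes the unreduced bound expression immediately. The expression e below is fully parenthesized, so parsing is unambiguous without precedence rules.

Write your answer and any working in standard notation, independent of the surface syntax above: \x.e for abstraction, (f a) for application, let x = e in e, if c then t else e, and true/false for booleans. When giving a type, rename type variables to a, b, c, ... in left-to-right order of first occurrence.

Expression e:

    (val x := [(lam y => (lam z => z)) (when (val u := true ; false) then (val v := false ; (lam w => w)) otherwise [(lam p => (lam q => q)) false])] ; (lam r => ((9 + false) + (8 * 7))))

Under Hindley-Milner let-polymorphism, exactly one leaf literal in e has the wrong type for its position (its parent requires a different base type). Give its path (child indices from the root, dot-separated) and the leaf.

Working:
z : b
\z._ : b -> b
\y._ : a -> b -> b
let u : Bool
  unify Bool ~ Bool
let v : Bool
w : c
\w._ : c -> c
q : e
\q._ : e -> e
\p._ : d -> e -> e
  unify d -> e -> e ~ Bool -> f
  unify d ~ Bool
  unify e -> e ~ f
_ _ : e -> e
  unify c -> c ~ e -> e
  unify c ~ e
  unify e ~ e
  unify a -> b -> b ~ (e -> e) -> g
  unify a ~ e -> e
  unify b -> b ~ g
_ _ : b -> b
let x : forall. b -> b
  unify Int ~ Int
  unify Bool ~ Int
  FAIL: mismatch Bool ~ Int

Answer: 1.0.0.1 : false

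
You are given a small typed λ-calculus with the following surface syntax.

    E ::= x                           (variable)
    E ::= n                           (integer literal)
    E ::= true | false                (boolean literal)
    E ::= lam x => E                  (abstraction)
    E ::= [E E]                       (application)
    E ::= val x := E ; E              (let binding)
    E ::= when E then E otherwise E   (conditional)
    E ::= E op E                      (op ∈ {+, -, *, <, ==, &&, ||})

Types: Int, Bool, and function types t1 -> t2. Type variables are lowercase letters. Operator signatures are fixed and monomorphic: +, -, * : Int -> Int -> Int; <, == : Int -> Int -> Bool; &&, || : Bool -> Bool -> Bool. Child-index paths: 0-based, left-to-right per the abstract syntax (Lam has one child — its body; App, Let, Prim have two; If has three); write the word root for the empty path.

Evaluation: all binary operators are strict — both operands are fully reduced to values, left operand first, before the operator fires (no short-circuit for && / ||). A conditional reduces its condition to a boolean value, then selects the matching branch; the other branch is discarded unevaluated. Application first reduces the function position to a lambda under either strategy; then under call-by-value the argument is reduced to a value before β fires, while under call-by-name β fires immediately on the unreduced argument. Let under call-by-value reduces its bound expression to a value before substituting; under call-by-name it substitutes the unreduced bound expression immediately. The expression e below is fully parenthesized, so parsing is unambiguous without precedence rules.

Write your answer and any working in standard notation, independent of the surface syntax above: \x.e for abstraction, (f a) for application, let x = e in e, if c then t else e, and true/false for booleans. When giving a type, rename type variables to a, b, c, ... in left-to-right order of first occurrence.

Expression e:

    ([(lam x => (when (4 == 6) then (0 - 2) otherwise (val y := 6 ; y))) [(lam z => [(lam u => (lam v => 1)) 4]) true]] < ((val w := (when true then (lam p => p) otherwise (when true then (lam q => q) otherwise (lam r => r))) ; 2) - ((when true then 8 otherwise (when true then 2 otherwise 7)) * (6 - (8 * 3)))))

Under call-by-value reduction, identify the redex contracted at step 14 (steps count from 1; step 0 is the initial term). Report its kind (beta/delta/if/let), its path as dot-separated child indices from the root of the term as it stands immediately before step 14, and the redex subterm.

Trace:
step 0: (((\x.(if (4 == 6) then (0 - 2) else (let y = 6 in y))) ((\z.((\u.(\v.1)) 4)) true)) < ((let w = (if true then (\p.p) else (if true then (\q.q) else (\r.r))) in 2) - ((if true then 8 else (if true then 2 else 7)) * (6 - (8 * 3)))))
step 1: [beta@0.1] (((\x.(if (4 == 6) then (0 - 2) else (let y = 6 in y))) ((\u.(\v.1)) 4)) < ((let w = (if true then (\p.p) else (if true then (\q.q) else (\r.r))) in 2) - ((if true then 8 else (if true then 2 else 7)) * (6 - (8 * 3)))))
step 2: [beta@0.1] (((\x.(if (4 == 6) then (0 - 2) else (let y = 6 in y))) (\v.1)) < ((let w = (if true then (\p.p) else (if true then (\q.q) else (\r.r))) in 2) - ((if true then 8 else (if true then 2 else 7)) * (6 - (8 * 3)))))
step 3: [beta@0] ((if (4 == 6) then (0 - 2) else (let y = 6 in y)) < ((let w = (if true then (\p.p) else (if true then (\q.q) else (\r.r))) in 2) - ((if true then 8 else (if true then 2 else 7)) * (6 - (8 * 3)))))
step 4: [delta@0.0] ((if false then (0 - 2) else (let y = 6 in y)) < ((let w = (if true then (\p.p) else (if true then (\q.q) else (\r.r))) in 2) - ((if true then 8 else (if true then 2 else 7)) * (6 - (8 * 3)))))
step 5: [if@0] ((let y = 6 in y) < ((let w = (if true then (\p.p) else (if true then (\q.q) else (\r.r))) in 2) - ((if true then 8 else (if true then 2 else 7)) * (6 - (8 * 3)))))
step 6: [let@0] (6 < ((let w = (if true then (\p.p) else (if true then (\q.q) else (\r.r))) in 2) - ((if true then 8 else (if true then 2 else 7)) * (6 - (8 * 3)))))
step 7: [if@1.0.0] (6 < ((let w = (\p.p) in 2) - ((if true then 8 else (if true then 2 else 7)) * (6 - (8 * 3)))))
step 8: [let@1.0] (6 < (2 - ((if true then 8 else (if true then 2 else 7)) * (6 - (8 * 3)))))
step 9: [if@1.1.0] (6 < (2 - (8 * (6 - (8 * 3)))))
step 10: [delta@1.1.1.1] (6 < (2 - (8 * (6 - 24))))
step 11: [delta@1.1.1] (6 < (2 - (8 * -18)))
step 12: [delta@1.1] (6 < (2 - -144))
step 13: [delta@1] (6 < 146)
step 14: [delta@root] true

Answer: delta at root : (6 < 146)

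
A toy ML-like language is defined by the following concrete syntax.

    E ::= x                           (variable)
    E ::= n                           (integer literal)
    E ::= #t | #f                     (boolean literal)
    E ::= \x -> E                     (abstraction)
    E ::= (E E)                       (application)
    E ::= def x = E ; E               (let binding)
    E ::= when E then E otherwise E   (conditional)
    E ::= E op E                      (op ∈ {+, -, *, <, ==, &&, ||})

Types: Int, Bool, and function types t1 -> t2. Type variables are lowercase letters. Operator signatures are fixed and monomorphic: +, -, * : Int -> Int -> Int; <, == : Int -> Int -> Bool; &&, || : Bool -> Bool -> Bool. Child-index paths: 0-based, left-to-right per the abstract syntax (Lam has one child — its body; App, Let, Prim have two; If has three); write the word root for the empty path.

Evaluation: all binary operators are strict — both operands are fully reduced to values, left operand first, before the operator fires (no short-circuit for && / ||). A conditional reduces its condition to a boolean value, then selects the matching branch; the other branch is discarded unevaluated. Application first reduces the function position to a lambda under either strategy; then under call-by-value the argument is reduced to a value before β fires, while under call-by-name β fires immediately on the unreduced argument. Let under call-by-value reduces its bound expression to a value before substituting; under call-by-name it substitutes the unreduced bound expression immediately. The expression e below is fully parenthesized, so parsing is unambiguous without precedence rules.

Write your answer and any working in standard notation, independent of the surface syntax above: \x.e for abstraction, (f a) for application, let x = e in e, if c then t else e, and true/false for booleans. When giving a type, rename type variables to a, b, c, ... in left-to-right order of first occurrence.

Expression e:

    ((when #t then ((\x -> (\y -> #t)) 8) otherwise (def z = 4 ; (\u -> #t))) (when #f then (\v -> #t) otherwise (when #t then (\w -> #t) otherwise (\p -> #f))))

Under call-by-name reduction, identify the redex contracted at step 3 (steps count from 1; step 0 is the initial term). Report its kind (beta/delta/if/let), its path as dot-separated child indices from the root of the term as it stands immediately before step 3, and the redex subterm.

Working:
step 0: ((if true then ((\x.(\y.true)) 8) else (let z = 4 in (\u.true))) (if false then (\v.true) else (if true then (\w.true) else (\p.false))))
step 1: [if@0] (((\x.(\y.true)) 8) (if false then (\v.true) else (if true then (\w.true) else (\p.false))))
step 2: [beta@0] ((\y.true) (if false then (\v.true) else (if true then (\w.true) else (\p.false))))
step 3: [beta@root] true

Answer: beta at root : ((\y.true) (if false then (\v.true) else (if true then (\w.true) else (\p.false))))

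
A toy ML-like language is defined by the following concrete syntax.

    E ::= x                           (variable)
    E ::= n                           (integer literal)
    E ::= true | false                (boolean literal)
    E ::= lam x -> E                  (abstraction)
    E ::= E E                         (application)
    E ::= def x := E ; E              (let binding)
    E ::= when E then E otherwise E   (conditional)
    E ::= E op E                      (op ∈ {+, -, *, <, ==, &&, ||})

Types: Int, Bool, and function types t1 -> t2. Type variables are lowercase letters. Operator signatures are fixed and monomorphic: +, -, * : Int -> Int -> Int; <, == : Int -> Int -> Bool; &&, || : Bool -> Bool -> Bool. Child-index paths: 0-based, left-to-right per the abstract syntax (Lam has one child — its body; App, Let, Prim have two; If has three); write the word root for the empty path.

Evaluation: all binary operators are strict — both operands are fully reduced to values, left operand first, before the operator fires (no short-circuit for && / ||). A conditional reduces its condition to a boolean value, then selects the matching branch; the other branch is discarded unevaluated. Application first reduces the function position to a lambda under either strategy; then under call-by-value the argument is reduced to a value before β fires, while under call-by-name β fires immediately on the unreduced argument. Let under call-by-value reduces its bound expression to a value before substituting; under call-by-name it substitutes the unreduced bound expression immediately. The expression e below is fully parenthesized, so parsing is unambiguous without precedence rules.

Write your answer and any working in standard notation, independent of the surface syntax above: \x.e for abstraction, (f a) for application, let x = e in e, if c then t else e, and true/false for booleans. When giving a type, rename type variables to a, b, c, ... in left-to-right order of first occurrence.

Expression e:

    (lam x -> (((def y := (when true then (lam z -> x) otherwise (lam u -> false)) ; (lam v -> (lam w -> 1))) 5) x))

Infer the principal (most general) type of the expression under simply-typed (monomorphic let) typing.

Answer: Bool -> Int

Trace:
  unify Bool ~ Bool
x : a
\z._ : b -> a
\u._ : c -> Bool
  unify b -> a ~ c -> Bool
  unify b ~ c
  unify a ~ Bool
let y : c -> Bool
\w._ : e -> Int
\v._ : d -> e -> Int
  unify d -> e -> Int ~ Int -> f
  unify d ~ Int
  unify e -> Int ~ f
_ _ : e -> Int
x : Bool
  unify e -> Int ~ Bool -> g
  unify e ~ Bool
  unify Int ~ g
_ _ : Int
\x._ : Bool -> Int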